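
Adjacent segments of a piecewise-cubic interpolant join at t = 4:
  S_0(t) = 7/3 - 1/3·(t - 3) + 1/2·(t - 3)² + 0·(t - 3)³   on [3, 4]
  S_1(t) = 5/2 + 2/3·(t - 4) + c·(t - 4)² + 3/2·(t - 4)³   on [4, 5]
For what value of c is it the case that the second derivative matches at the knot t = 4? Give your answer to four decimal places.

0.5000

S_0''(t) = 1 + 0·(t - 3), so S_0''(4) = 1. On the right, S_1''(4) = 2c, so c = 1/2.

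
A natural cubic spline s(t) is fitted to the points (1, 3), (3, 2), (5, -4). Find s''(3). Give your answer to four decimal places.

Write M_i for s''(x_i). With h_i = 2, 2 and divided differences Δ_i = -1/2, -3, the continuity of s' gives the tridiagonal system
  2·M_0 + 8·M_1 + 2·M_2 = 6(Δ_1 - Δ_0) = -15
Natural end conditions: M_0 = M_2 = 0.
Forward elimination and back-substitution give M_0 = 0, M_1 = -15/8, M_2 = 0.

-1.8750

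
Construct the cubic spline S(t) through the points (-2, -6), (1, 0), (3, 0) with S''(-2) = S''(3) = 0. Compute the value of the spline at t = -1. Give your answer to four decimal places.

-3.4667

With σ_i denoting the second derivative at x_i, h_i = 3, 2, and Δ_i = (y_(i+1) − y_i)/h_i = 2, 0:
  3·σ_0 + 10·σ_1 + 2·σ_2 = 6(Δ_1 - Δ_0) = -12
Natural end conditions: σ_0 = σ_2 = 0.
Forward elimination and back-substitution give σ_0 = 0, σ_1 = -6/5, σ_2 = 0.
On [-2, 1], S(t) = -6 + 13/5·(t + 2) + 0·(t + 2)² - 1/15·(t + 2)³.
With (t + 2) = 1: S(-1) = -52/15.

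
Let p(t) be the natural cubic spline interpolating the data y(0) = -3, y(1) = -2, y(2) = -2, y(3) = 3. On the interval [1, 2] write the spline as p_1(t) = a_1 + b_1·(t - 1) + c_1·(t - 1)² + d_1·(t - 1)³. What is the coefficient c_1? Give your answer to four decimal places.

-1.8000

Write M_i for p''(x_i). With h_i = 1, 1, 1 and divided differences Δ_i = 1, 0, 5, the continuity of p' gives the tridiagonal system
  1·M_0 + 4·M_1 + 1·M_2 = 6(Δ_1 - Δ_0) = -6
  1·M_1 + 4·M_2 + 1·M_3 = 6(Δ_2 - Δ_1) = 30
Natural end conditions: M_0 = M_3 = 0.
Hence M_0 = 0, M_1 = -18/5, M_2 = 42/5, M_3 = 0.
On [1, 2], with p_1(t) = a_1 + b_1·(t - 1) + c_1·(t - 1)² + d_1·(t - 1)³: c_1 = M_1/2 = -9/5, d_1 = (M_2 - M_1)/(6h_1) = 2, b_1 = Δ_1 - h_1(2M_1 + M_2)/6 = -1/5.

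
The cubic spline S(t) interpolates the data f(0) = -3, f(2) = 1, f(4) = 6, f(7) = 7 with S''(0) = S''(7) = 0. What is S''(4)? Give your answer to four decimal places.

Put σ_i = S'' at the i-th knot. Here h = (2, 2, 3) and Δ = (2, 5/2, 1/3), so the interior equations h_(i-1)·σ_(i-1) + 2(h_(i-1)+h_i)·σ_i + h_i·σ_(i+1) = 6(Δ_i − Δ_(i-1)) read
  2·σ_0 + 8·σ_1 + 2·σ_2 = 6(Δ_1 - Δ_0) = 3
  2·σ_1 + 10·σ_2 + 3·σ_3 = 6(Δ_2 - Δ_1) = -13
Natural end conditions: σ_0 = σ_3 = 0.
Solving the tridiagonal system: σ_0 = 0, σ_1 = 14/19, σ_2 = -55/38, σ_3 = 0.

-1.4474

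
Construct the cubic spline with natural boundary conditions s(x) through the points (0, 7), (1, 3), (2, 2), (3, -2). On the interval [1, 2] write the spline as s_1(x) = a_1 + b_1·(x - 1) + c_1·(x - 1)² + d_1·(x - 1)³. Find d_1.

Put σ_i = s'' at the i-th knot. Here h = (1, 1, 1) and Δ = (-4, -1, -4), so the interior equations h_(i-1)·σ_(i-1) + 2(h_(i-1)+h_i)·σ_i + h_i·σ_(i+1) = 6(Δ_i − Δ_(i-1)) read
  1·σ_0 + 4·σ_1 + 1·σ_2 = 6(Δ_1 - Δ_0) = 18
  1·σ_1 + 4·σ_2 + 1·σ_3 = 6(Δ_2 - Δ_1) = -18
Natural end conditions: σ_0 = σ_3 = 0.
Hence σ_0 = 0, σ_1 = 6, σ_2 = -6, σ_3 = 0.
On [1, 2], with s_1(x) = a_1 + b_1·(x - 1) + c_1·(x - 1)² + d_1·(x - 1)³: c_1 = σ_1/2 = 3, d_1 = (σ_2 - σ_1)/(6h_1) = -2, b_1 = Δ_1 - h_1(2σ_1 + σ_2)/6 = -2.

-2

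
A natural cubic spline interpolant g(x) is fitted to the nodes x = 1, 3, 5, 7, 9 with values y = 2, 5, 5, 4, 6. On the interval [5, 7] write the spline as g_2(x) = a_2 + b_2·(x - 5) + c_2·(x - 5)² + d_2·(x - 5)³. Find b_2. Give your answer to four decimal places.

-0.6250

With M_i denoting the second derivative at x_i, h_i = 2, 2, 2, 2, and Δ_i = (y_(i+1) − y_i)/h_i = 3/2, 0, -1/2, 1:
  2·M_0 + 8·M_1 + 2·M_2 = 6(Δ_1 - Δ_0) = -9
  2·M_1 + 8·M_2 + 2·M_3 = 6(Δ_2 - Δ_1) = -3
  2·M_2 + 8·M_3 + 2·M_4 = 6(Δ_3 - Δ_2) = 9
Natural end conditions: M_0 = M_4 = 0.
Solving the tridiagonal system: M_0 = 0, M_1 = -57/56, M_2 = -3/7, M_3 = 69/56, M_4 = 0.
On [5, 7], with g_2(x) = a_2 + b_2·(x - 5) + c_2·(x - 5)² + d_2·(x - 5)³: c_2 = M_2/2 = -3/14, d_2 = (M_3 - M_2)/(6h_2) = 31/224, b_2 = Δ_2 - h_2(2M_2 + M_3)/6 = -5/8.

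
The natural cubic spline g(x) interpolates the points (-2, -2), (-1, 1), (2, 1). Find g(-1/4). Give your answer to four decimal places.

2.1074

With m_i denoting the second derivative at x_i, h_i = 1, 3, and Δ_i = (y_(i+1) − y_i)/h_i = 3, 0:
  1·m_0 + 8·m_1 + 3·m_2 = 6(Δ_1 - Δ_0) = -18
Natural end conditions: m_0 = m_2 = 0.
Forward elimination and back-substitution give m_0 = 0, m_1 = -9/4, m_2 = 0.
On [-1, 2], g(x) = 1 + 9/4·(x + 1) - 9/8·(x + 1)² + 1/8·(x + 1)³.
With (x + 1) = 3/4: g(-1/4) = 1079/512.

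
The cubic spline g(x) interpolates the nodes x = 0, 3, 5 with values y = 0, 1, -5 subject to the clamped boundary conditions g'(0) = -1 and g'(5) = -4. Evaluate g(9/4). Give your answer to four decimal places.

1.1672

Put M_i = g'' at the i-th knot. Here h = (3, 2) and Δ = (1/3, -3), so the interior equations h_(i-1)·M_(i-1) + 2(h_(i-1)+h_i)·M_i + h_i·M_(i+1) = 6(Δ_i − Δ_(i-1)) read
  3·M_0 + 10·M_1 + 2·M_2 = 6(Δ_1 - Δ_0) = -20
Clamped end conditions give two more equations: 2h_0·M_0 + h_0·M_1 = 6(Δ_0 - g'(0)) = 8 and h_1·M_1 + 2h_1·M_2 = 6(g'(5) - Δ_1) = -6.
Solving the tridiagonal system: M_0 = 41/15, M_1 = -14/5, M_2 = -1/10.
On [0, 3], g(x) = 0 - 1·x + 41/30·x² - 83/270·x³.
With x = 9/4: g(9/4) = 747/640.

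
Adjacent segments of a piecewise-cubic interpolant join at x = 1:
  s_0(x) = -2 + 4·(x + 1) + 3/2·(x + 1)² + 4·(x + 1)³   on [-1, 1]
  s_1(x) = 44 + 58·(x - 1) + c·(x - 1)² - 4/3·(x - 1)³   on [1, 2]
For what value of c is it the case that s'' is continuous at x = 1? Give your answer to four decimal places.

s_0''(x) = 3 + 24·(x + 1), so s_0''(1) = 51. On the right, s_1''(1) = 2c, so c = 51/2.

25.5000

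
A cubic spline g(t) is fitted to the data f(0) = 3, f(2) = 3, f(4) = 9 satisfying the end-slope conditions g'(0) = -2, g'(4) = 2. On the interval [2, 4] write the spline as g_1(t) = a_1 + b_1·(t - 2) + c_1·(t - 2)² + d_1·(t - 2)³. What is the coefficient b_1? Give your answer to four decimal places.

Put M_i = g'' at the i-th knot. Here h = (2, 2) and Δ = (0, 3), so the interior equations h_(i-1)·M_(i-1) + 2(h_(i-1)+h_i)·M_i + h_i·M_(i+1) = 6(Δ_i − Δ_(i-1)) read
  2·M_0 + 8·M_1 + 2·M_2 = 6(Δ_1 - Δ_0) = 18
Clamped end conditions give two more equations: 2h_0·M_0 + h_0·M_1 = 6(Δ_0 - g'(0)) = 12 and h_1·M_1 + 2h_1·M_2 = 6(g'(4) - Δ_1) = -6.
Forward elimination and back-substitution give M_0 = 7/4, M_1 = 5/2, M_2 = -11/4.
On [2, 4], with g_1(t) = a_1 + b_1·(t - 2) + c_1·(t - 2)² + d_1·(t - 2)³: c_1 = M_1/2 = 5/4, d_1 = (M_2 - M_1)/(6h_1) = -7/16, b_1 = Δ_1 - h_1(2M_1 + M_2)/6 = 9/4.

2.2500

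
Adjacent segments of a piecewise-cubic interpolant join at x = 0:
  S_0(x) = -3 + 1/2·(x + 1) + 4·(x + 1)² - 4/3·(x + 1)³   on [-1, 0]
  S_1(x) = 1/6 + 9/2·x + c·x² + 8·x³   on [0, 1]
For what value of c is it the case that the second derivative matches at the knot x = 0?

0

S_0''(x) = 8 - 8·(x + 1), so S_0''(0) = 0. On the right, S_1''(0) = 2c, so c = 0.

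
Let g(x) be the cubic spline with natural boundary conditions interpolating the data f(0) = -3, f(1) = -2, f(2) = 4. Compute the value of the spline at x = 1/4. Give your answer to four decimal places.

Write M_i for g''(x_i). With h_i = 1, 1 and divided differences Δ_i = 1, 6, the continuity of g' gives the tridiagonal system
  1·M_0 + 4·M_1 + 1·M_2 = 6(Δ_1 - Δ_0) = 30
Natural end conditions: M_0 = M_2 = 0.
Forward elimination and back-substitution give M_0 = 0, M_1 = 15/2, M_2 = 0.
On [0, 1], g(x) = -3 - 1/4·x + 0·x² + 5/4·x³.
With x = 1/4: g(1/4) = -779/256.

-3.0430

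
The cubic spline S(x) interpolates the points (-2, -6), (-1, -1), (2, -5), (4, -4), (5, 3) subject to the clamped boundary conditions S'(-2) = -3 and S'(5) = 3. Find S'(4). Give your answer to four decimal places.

6.8761

Put M_i = S'' at the i-th knot. Here h = (1, 3, 2, 1) and Δ = (5, -4/3, 1/2, 7), so the interior equations h_(i-1)·M_(i-1) + 2(h_(i-1)+h_i)·M_i + h_i·M_(i+1) = 6(Δ_i − Δ_(i-1)) read
  1·M_0 + 8·M_1 + 3·M_2 = 6(Δ_1 - Δ_0) = -38
  3·M_1 + 10·M_2 + 2·M_3 = 6(Δ_2 - Δ_1) = 11
  2·M_2 + 6·M_3 + 1·M_4 = 6(Δ_3 - Δ_2) = 39
Clamped end conditions give two more equations: 2h_0·M_0 + h_0·M_1 = 6(Δ_0 - S'(-2)) = 48 and h_3·M_3 + 2h_3·M_4 = 6(S'(5) - Δ_3) = -24.
Solving: M_0 = 4227/148, M_1 = -675/74, M_2 = 949/444, M_3 = 943/111, M_4 = -3607/222.
On [4, 5], S'(x) = b_3 + 2c_3·(x - 4) + 3d_3·(x - 4)² with b_3 = Δ_3 - h_3(2M_3 + M_4)/6 = 3053/444, c_3 = M_3/2 = 943/222, d_3 = (M_4 - M_3)/(6h_3) = -1831/444. So S'(4) = 3053/444.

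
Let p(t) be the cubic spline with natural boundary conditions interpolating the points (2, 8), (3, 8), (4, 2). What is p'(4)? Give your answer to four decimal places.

-7.5000

Put σ_i = p'' at the i-th knot. Here h = (1, 1) and Δ = (0, -6), so the interior equations h_(i-1)·σ_(i-1) + 2(h_(i-1)+h_i)·σ_i + h_i·σ_(i+1) = 6(Δ_i − Δ_(i-1)) read
  1·σ_0 + 4·σ_1 + 1·σ_2 = 6(Δ_1 - Δ_0) = -36
Natural end conditions: σ_0 = σ_2 = 0.
Forward elimination and back-substitution give σ_0 = 0, σ_1 = -9, σ_2 = 0.
On [3, 4], p'(t) = b_1 + 2c_1·(t - 3) + 3d_1·(t - 3)² with b_1 = Δ_1 - h_1(2σ_1 + σ_2)/6 = -3, c_1 = σ_1/2 = -9/2, d_1 = (σ_2 - σ_1)/(6h_1) = 3/2. So p'(4) = -15/2.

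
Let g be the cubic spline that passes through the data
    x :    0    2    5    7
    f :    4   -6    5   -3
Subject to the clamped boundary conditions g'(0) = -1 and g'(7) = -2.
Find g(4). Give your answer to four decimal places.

1.9074

Write M_i for g''(x_i). With h_i = 2, 3, 2 and divided differences Δ_i = -5, 11/3, -4, the continuity of g' gives the tridiagonal system
  2·M_0 + 10·M_1 + 3·M_2 = 6(Δ_1 - Δ_0) = 52
  3·M_1 + 10·M_2 + 2·M_3 = 6(Δ_2 - Δ_1) = -46
Clamped end conditions give two more equations: 2h_0·M_0 + h_0·M_1 = 6(Δ_0 - g'(0)) = -24 and h_2·M_2 + 2h_2·M_3 = 6(g'(7) - Δ_2) = 12.
Solving: M_0 = -133/12, M_1 = 61/6, M_2 = -55/6, M_3 = 91/12.
On [2, 5], g(x) = -6 - 23/12·(x - 2) + 61/12·(x - 2)² - 29/27·(x - 2)³.
With (x - 2) = 2: g(4) = 103/54.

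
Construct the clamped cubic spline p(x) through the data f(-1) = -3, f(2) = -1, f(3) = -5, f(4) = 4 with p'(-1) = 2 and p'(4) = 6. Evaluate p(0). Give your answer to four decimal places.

-0.2822

Put M_i = p'' at the i-th knot. Here h = (3, 1, 1) and Δ = (2/3, -4, 9), so the interior equations h_(i-1)·M_(i-1) + 2(h_(i-1)+h_i)·M_i + h_i·M_(i+1) = 6(Δ_i − Δ_(i-1)) read
  3·M_0 + 8·M_1 + 1·M_2 = 6(Δ_1 - Δ_0) = -28
  1·M_1 + 4·M_2 + 1·M_3 = 6(Δ_2 - Δ_1) = 78
Clamped end conditions give two more equations: 2h_0·M_0 + h_0·M_1 = 6(Δ_0 - p'(-1)) = -8 and h_2·M_2 + 2h_2·M_3 = 6(p'(4) - Δ_2) = -18.
Solving: M_0 = 226/87, M_1 = -228/29, M_2 = 786/29, M_3 = -654/29.
On [-1, 2], p(x) = -3 + 2·(x + 1) + 113/87·(x + 1)² - 455/783·(x + 1)³.
With (x + 1) = 1: p(0) = -221/783.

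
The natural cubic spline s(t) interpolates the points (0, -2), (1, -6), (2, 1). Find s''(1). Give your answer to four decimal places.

16.5000

With M_i denoting the second derivative at x_i, h_i = 1, 1, and Δ_i = (y_(i+1) − y_i)/h_i = -4, 7:
  1·M_0 + 4·M_1 + 1·M_2 = 6(Δ_1 - Δ_0) = 66
Natural end conditions: M_0 = M_2 = 0.
Solving the tridiagonal system: M_0 = 0, M_1 = 33/2, M_2 = 0.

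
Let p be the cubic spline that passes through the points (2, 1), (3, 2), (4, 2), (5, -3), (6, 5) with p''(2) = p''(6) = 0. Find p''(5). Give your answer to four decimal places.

Write m_i for p''(x_i). With h_i = 1, 1, 1, 1 and divided differences Δ_i = 1, 0, -5, 8, the continuity of p' gives the tridiagonal system
  1·m_0 + 4·m_1 + 1·m_2 = 6(Δ_1 - Δ_0) = -6
  1·m_1 + 4·m_2 + 1·m_3 = 6(Δ_2 - Δ_1) = -30
  1·m_2 + 4·m_3 + 1·m_4 = 6(Δ_3 - Δ_2) = 78
Natural end conditions: m_0 = m_4 = 0.
Solving the tridiagonal system: m_0 = 0, m_1 = 27/14, m_2 = -96/7, m_3 = 321/14, m_4 = 0.

22.9286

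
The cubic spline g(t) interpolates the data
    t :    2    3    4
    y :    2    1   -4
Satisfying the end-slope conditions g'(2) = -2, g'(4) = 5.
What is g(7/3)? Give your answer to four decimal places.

1.8333

Put M_i = g'' at the i-th knot. Here h = (1, 1) and Δ = (-1, -5), so the interior equations h_(i-1)·M_(i-1) + 2(h_(i-1)+h_i)·M_i + h_i·M_(i+1) = 6(Δ_i − Δ_(i-1)) read
  1·M_0 + 4·M_1 + 1·M_2 = 6(Δ_1 - Δ_0) = -24
Clamped end conditions give two more equations: 2h_0·M_0 + h_0·M_1 = 6(Δ_0 - g'(2)) = 6 and h_1·M_1 + 2h_1·M_2 = 6(g'(4) - Δ_1) = 60.
Hence M_0 = 25/2, M_1 = -19, M_2 = 79/2.
On [2, 3], g(t) = 2 - 2·(t - 2) + 25/4·(t - 2)² - 21/4·(t - 2)³.
With (t - 2) = 1/3: g(7/3) = 11/6.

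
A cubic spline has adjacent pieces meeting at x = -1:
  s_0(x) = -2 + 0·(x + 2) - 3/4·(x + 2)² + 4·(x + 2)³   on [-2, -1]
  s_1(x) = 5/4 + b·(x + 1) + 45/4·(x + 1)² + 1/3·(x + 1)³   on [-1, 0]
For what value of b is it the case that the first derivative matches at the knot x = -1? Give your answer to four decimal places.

s_0'(x) = 0 - 3/2·(x + 2) + 12·(x + 2)², so s_0'(-1) = 21/2. On the right, s_1'(-1) = b, so b = 21/2.

10.5000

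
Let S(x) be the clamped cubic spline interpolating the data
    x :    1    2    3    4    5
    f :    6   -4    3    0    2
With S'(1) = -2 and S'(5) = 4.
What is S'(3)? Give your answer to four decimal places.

With σ_i denoting the second derivative at x_i, h_i = 1, 1, 1, 1, and Δ_i = (y_(i+1) − y_i)/h_i = -10, 7, -3, 2:
  1·σ_0 + 4·σ_1 + 1·σ_2 = 6(Δ_1 - Δ_0) = 102
  1·σ_1 + 4·σ_2 + 1·σ_3 = 6(Δ_2 - Δ_1) = -60
  1·σ_2 + 4·σ_3 + 1·σ_4 = 6(Δ_3 - Δ_2) = 30
Clamped end conditions give two more equations: 2h_0·σ_0 + h_0·σ_1 = 6(Δ_0 - S'(1)) = -48 and h_3·σ_3 + 2h_3·σ_4 = 6(S'(5) - Δ_3) = 12.
Solving the tridiagonal system: σ_0 = -324/7, σ_1 = 312/7, σ_2 = -30, σ_3 = 108/7, σ_4 = -12/7.
On [3, 4], S'(x) = b_2 + 2c_2·(x - 3) + 3d_2·(x - 3)² with b_2 = Δ_2 - h_2(2σ_2 + σ_3)/6 = 31/7, c_2 = σ_2/2 = -15, d_2 = (σ_3 - σ_2)/(6h_2) = 53/7. So S'(3) = 31/7.

4.4286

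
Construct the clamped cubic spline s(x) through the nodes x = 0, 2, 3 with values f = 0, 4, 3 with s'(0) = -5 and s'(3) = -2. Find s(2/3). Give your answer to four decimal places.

-0.6667

Write σ_i for s''(x_i). With h_i = 2, 1 and divided differences Δ_i = 2, -1, the continuity of s' gives the tridiagonal system
  2·σ_0 + 6·σ_1 + 1·σ_2 = 6(Δ_1 - Δ_0) = -18
Clamped end conditions give two more equations: 2h_0·σ_0 + h_0·σ_1 = 6(Δ_0 - s'(0)) = 42 and h_1·σ_1 + 2h_1·σ_2 = 6(s'(3) - Δ_1) = -6.
Solving the tridiagonal system: σ_0 = 29/2, σ_1 = -8, σ_2 = 1.
On [0, 2], s(x) = 0 - 5·x + 29/4·x² - 15/8·x³.
With x = 2/3: s(2/3) = -2/3.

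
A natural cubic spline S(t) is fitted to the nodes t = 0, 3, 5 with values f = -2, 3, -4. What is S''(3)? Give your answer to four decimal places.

-3.1000

Write M_i for S''(x_i). With h_i = 3, 2 and divided differences Δ_i = 5/3, -7/2, the continuity of S' gives the tridiagonal system
  3·M_0 + 10·M_1 + 2·M_2 = 6(Δ_1 - Δ_0) = -31
Natural end conditions: M_0 = M_2 = 0.
Solving the tridiagonal system: M_0 = 0, M_1 = -31/10, M_2 = 0.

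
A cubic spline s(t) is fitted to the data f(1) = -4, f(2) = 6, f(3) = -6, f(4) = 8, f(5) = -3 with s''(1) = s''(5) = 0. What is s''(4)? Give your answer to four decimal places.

Put M_i = s'' at the i-th knot. Here h = (1, 1, 1, 1) and Δ = (10, -12, 14, -11), so the interior equations h_(i-1)·M_(i-1) + 2(h_(i-1)+h_i)·M_i + h_i·M_(i+1) = 6(Δ_i − Δ_(i-1)) read
  1·M_0 + 4·M_1 + 1·M_2 = 6(Δ_1 - Δ_0) = -132
  1·M_1 + 4·M_2 + 1·M_3 = 6(Δ_2 - Δ_1) = 156
  1·M_2 + 4·M_3 + 1·M_4 = 6(Δ_3 - Δ_2) = -150
Natural end conditions: M_0 = M_4 = 0.
Solving the tridiagonal system: M_0 = 0, M_1 = -1377/28, M_2 = 453/7, M_3 = -1503/28, M_4 = 0.

-53.6786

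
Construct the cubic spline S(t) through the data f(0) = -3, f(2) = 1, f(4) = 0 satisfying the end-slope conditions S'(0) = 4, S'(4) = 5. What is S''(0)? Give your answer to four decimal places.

Put σ_i = S'' at the i-th knot. Here h = (2, 2) and Δ = (2, -1/2), so the interior equations h_(i-1)·σ_(i-1) + 2(h_(i-1)+h_i)·σ_i + h_i·σ_(i+1) = 6(Δ_i − Δ_(i-1)) read
  2·σ_0 + 8·σ_1 + 2·σ_2 = 6(Δ_1 - Δ_0) = -15
Clamped end conditions give two more equations: 2h_0·σ_0 + h_0·σ_1 = 6(Δ_0 - S'(0)) = -12 and h_1·σ_1 + 2h_1·σ_2 = 6(S'(4) - Δ_1) = 33.
Solving the tridiagonal system: σ_0 = -7/8, σ_1 = -17/4, σ_2 = 83/8.

-0.8750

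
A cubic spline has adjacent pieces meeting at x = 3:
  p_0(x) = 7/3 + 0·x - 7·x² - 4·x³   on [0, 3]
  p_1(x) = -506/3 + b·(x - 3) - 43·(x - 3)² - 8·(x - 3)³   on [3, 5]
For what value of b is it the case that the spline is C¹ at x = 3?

-150

p_0'(x) = 0 - 14·x - 12·x², so p_0'(3) = -150. On the right, p_1'(3) = b, so b = -150.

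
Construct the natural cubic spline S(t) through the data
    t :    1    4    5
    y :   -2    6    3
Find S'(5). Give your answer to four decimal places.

Write m_i for S''(x_i). With h_i = 3, 1 and divided differences Δ_i = 8/3, -3, the continuity of S' gives the tridiagonal system
  3·m_0 + 8·m_1 + 1·m_2 = 6(Δ_1 - Δ_0) = -34
Natural end conditions: m_0 = m_2 = 0.
Hence m_0 = 0, m_1 = -17/4, m_2 = 0.
On [4, 5], S'(t) = b_1 + 2c_1·(t - 4) + 3d_1·(t - 4)² with b_1 = Δ_1 - h_1(2m_1 + m_2)/6 = -19/12, c_1 = m_1/2 = -17/8, d_1 = (m_2 - m_1)/(6h_1) = 17/24. So S'(5) = -89/24.

-3.7083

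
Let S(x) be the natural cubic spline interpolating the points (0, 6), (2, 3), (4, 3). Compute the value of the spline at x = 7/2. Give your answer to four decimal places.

Write M_i for S''(x_i). With h_i = 2, 2 and divided differences Δ_i = -3/2, 0, the continuity of S' gives the tridiagonal system
  2·M_0 + 8·M_1 + 2·M_2 = 6(Δ_1 - Δ_0) = 9
Natural end conditions: M_0 = M_2 = 0.
Solving the tridiagonal system: M_0 = 0, M_1 = 9/8, M_2 = 0.
On [2, 4], S(x) = 3 - 3/4·(x - 2) + 9/16·(x - 2)² - 3/32·(x - 2)³.
With (x - 2) = 3/2: S(7/2) = 723/256.

2.8242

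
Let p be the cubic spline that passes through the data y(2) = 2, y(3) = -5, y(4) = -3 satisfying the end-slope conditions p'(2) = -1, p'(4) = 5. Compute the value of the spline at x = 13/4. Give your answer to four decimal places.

-5.5898

Put M_i = p'' at the i-th knot. Here h = (1, 1) and Δ = (-7, 2), so the interior equations h_(i-1)·M_(i-1) + 2(h_(i-1)+h_i)·M_i + h_i·M_(i+1) = 6(Δ_i − Δ_(i-1)) read
  1·M_0 + 4·M_1 + 1·M_2 = 6(Δ_1 - Δ_0) = 54
Clamped end conditions give two more equations: 2h_0·M_0 + h_0·M_1 = 6(Δ_0 - p'(2)) = -36 and h_1·M_1 + 2h_1·M_2 = 6(p'(4) - Δ_1) = 18.
Solving: M_0 = -57/2, M_1 = 21, M_2 = -3/2.
On [3, 4], p(x) = -5 - 19/4·(x - 3) + 21/2·(x - 3)² - 15/4·(x - 3)³.
With (x - 3) = 1/4: p(13/4) = -1431/256.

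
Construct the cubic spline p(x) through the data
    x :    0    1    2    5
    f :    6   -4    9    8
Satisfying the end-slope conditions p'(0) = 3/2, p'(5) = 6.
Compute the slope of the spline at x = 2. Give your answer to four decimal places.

14.3966

Write σ_i for p''(x_i). With h_i = 1, 1, 3 and divided differences Δ_i = -10, 13, -1/3, the continuity of p' gives the tridiagonal system
  1·σ_0 + 4·σ_1 + 1·σ_2 = 6(Δ_1 - Δ_0) = 138
  1·σ_1 + 8·σ_2 + 3·σ_3 = 6(Δ_2 - Δ_1) = -80
Clamped end conditions give two more equations: 2h_0·σ_0 + h_0·σ_1 = 6(Δ_0 - p'(0)) = -69 and h_2·σ_2 + 2h_2·σ_3 = 6(p'(5) - Δ_2) = 38.
Solving the tridiagonal system: σ_0 = -1814/29, σ_1 = 1627/29, σ_2 = -692/29, σ_3 = 1589/87.
On [2, 5], p'(x) = b_2 + 2c_2·(x - 2) + 3d_2·(x - 2)² with b_2 = Δ_2 - h_2(2σ_2 + σ_3)/6 = 835/58, c_2 = σ_2/2 = -346/29, d_2 = (σ_3 - σ_2)/(6h_2) = 3665/1566. So p'(2) = 835/58.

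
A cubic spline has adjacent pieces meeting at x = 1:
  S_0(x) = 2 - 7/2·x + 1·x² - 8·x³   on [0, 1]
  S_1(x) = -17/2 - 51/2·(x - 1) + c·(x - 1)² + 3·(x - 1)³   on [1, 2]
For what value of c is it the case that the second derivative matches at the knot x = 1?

-23

S_0''(x) = 2 - 48·x, so S_0''(1) = -46. On the right, S_1''(1) = 2c, so c = -23.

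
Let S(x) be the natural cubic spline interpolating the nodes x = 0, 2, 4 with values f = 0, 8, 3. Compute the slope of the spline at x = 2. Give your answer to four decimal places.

With m_i denoting the second derivative at x_i, h_i = 2, 2, and Δ_i = (y_(i+1) − y_i)/h_i = 4, -5/2:
  2·m_0 + 8·m_1 + 2·m_2 = 6(Δ_1 - Δ_0) = -39
Natural end conditions: m_0 = m_2 = 0.
Solving the tridiagonal system: m_0 = 0, m_1 = -39/8, m_2 = 0.
On [2, 4], S'(x) = b_1 + 2c_1·(x - 2) + 3d_1·(x - 2)² with b_1 = Δ_1 - h_1(2m_1 + m_2)/6 = 3/4, c_1 = m_1/2 = -39/16, d_1 = (m_2 - m_1)/(6h_1) = 13/32. So S'(2) = 3/4.

0.7500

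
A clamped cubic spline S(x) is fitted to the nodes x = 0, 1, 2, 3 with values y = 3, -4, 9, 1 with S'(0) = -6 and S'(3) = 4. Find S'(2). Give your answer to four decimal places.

1.3333

Write M_i for S''(x_i). With h_i = 1, 1, 1 and divided differences Δ_i = -7, 13, -8, the continuity of S' gives the tridiagonal system
  1·M_0 + 4·M_1 + 1·M_2 = 6(Δ_1 - Δ_0) = 120
  1·M_1 + 4·M_2 + 1·M_3 = 6(Δ_2 - Δ_1) = -126
Clamped end conditions give two more equations: 2h_0·M_0 + h_0·M_1 = 6(Δ_0 - S'(0)) = -6 and h_2·M_2 + 2h_2·M_3 = 6(S'(3) - Δ_2) = 72.
Solving the tridiagonal system: M_0 = -88/3, M_1 = 158/3, M_2 = -184/3, M_3 = 200/3.
On [2, 3], S'(x) = b_2 + 2c_2·(x - 2) + 3d_2·(x - 2)² with b_2 = Δ_2 - h_2(2M_2 + M_3)/6 = 4/3, c_2 = M_2/2 = -92/3, d_2 = (M_3 - M_2)/(6h_2) = 64/3. So S'(2) = 4/3.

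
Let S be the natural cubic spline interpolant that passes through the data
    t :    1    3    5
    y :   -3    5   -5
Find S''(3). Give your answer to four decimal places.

-6.7500

Let m_i = S''(x_i). Step sizes h_i = 2, 2; slopes of the chords Δ_i = (y_(i+1) - y_i)/h_i = 4, -5.
  2·m_0 + 8·m_1 + 2·m_2 = 6(Δ_1 - Δ_0) = -54
Natural end conditions: m_0 = m_2 = 0.
Solving the tridiagonal system: m_0 = 0, m_1 = -27/4, m_2 = 0.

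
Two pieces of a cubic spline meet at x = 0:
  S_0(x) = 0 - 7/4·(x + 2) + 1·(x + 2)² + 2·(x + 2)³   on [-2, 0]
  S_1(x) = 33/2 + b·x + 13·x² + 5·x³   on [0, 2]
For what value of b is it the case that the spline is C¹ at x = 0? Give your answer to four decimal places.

26.2500

S_0'(x) = -7/4 + 2·(x + 2) + 6·(x + 2)², so S_0'(0) = 105/4. On the right, S_1'(0) = b, so b = 105/4.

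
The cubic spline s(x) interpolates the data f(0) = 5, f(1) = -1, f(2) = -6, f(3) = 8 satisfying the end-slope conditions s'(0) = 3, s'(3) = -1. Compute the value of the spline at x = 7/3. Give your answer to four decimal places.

-0.8346

With σ_i denoting the second derivative at x_i, h_i = 1, 1, 1, and Δ_i = (y_(i+1) − y_i)/h_i = -6, -5, 14:
  1·σ_0 + 4·σ_1 + 1·σ_2 = 6(Δ_1 - Δ_0) = 6
  1·σ_1 + 4·σ_2 + 1·σ_3 = 6(Δ_2 - Δ_1) = 114
Clamped end conditions give two more equations: 2h_0·σ_0 + h_0·σ_1 = 6(Δ_0 - s'(0)) = -54 and h_2·σ_2 + 2h_2·σ_3 = 6(s'(3) - Δ_2) = -90.
Solving: σ_0 = -376/15, σ_1 = -58/15, σ_2 = 698/15, σ_3 = -1024/15.
On [2, 3], s(x) = -6 + 148/15·(x - 2) + 349/15·(x - 2)² - 287/15·(x - 2)³.
With (x - 2) = 1/3: s(7/3) = -338/405.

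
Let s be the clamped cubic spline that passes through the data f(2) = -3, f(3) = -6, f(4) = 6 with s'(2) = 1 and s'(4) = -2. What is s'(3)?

7

Write M_i for s''(x_i). With h_i = 1, 1 and divided differences Δ_i = -3, 12, the continuity of s' gives the tridiagonal system
  1·M_0 + 4·M_1 + 1·M_2 = 6(Δ_1 - Δ_0) = 90
Clamped end conditions give two more equations: 2h_0·M_0 + h_0·M_1 = 6(Δ_0 - s'(2)) = -24 and h_1·M_1 + 2h_1·M_2 = 6(s'(4) - Δ_1) = -84.
Hence M_0 = -36, M_1 = 48, M_2 = -66.
On [3, 4], s'(x) = b_1 + 2c_1·(x - 3) + 3d_1·(x - 3)² with b_1 = Δ_1 - h_1(2M_1 + M_2)/6 = 7, c_1 = M_1/2 = 24, d_1 = (M_2 - M_1)/(6h_1) = -19. So s'(3) = 7.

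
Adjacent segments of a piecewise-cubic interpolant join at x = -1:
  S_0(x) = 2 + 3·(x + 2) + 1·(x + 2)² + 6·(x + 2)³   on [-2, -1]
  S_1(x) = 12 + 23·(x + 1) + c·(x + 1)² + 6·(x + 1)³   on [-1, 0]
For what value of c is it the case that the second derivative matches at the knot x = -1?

19

S_0''(x) = 2 + 36·(x + 2), so S_0''(-1) = 38. On the right, S_1''(-1) = 2c, so c = 19.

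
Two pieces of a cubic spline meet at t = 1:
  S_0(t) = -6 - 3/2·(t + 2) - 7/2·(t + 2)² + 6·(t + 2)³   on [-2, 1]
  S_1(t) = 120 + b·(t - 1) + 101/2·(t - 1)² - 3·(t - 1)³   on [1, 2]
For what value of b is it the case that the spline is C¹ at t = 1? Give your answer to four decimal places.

S_0'(t) = -3/2 - 7·(t + 2) + 18·(t + 2)², so S_0'(1) = 279/2. On the right, S_1'(1) = b, so b = 279/2.

139.5000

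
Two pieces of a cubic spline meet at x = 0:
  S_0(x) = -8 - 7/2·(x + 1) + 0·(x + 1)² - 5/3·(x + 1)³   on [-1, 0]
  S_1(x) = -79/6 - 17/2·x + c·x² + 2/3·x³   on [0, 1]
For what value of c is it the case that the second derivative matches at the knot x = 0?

-5

S_0''(x) = 0 - 10·(x + 1), so S_0''(0) = -10. On the right, S_1''(0) = 2c, so c = -5.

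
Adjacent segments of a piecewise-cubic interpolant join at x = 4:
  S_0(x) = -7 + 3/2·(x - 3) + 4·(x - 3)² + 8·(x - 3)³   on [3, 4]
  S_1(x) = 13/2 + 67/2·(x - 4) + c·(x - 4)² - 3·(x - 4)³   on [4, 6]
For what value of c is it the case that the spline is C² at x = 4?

S_0''(x) = 8 + 48·(x - 3), so S_0''(4) = 56. On the right, S_1''(4) = 2c, so c = 28.

28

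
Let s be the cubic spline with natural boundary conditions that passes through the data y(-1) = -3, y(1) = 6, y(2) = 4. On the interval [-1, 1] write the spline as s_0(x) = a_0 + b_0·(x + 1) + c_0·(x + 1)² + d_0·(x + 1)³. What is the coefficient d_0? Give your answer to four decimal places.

-0.5417

Let m_i = s''(x_i). Step sizes h_i = 2, 1; slopes of the chords Δ_i = (y_(i+1) - y_i)/h_i = 9/2, -2.
  2·m_0 + 6·m_1 + 1·m_2 = 6(Δ_1 - Δ_0) = -39
Natural end conditions: m_0 = m_2 = 0.
Solving the tridiagonal system: m_0 = 0, m_1 = -13/2, m_2 = 0.
On [-1, 1], with s_0(x) = a_0 + b_0·(x + 1) + c_0·(x + 1)² + d_0·(x + 1)³: c_0 = m_0/2 = 0, d_0 = (m_1 - m_0)/(6h_0) = -13/24, b_0 = Δ_0 - h_0(2m_0 + m_1)/6 = 20/3.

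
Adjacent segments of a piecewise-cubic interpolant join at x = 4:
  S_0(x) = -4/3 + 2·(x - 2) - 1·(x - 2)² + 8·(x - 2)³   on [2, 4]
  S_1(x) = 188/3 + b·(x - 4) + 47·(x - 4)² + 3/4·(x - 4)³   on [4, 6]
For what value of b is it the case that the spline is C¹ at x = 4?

94

S_0'(x) = 2 - 2·(x - 2) + 24·(x - 2)², so S_0'(4) = 94. On the right, S_1'(4) = b, so b = 94.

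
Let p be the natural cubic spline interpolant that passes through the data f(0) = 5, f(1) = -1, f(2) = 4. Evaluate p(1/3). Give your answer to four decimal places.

2.1852

With m_i denoting the second derivative at x_i, h_i = 1, 1, and Δ_i = (y_(i+1) − y_i)/h_i = -6, 5:
  1·m_0 + 4·m_1 + 1·m_2 = 6(Δ_1 - Δ_0) = 66
Natural end conditions: m_0 = m_2 = 0.
Solving: m_0 = 0, m_1 = 33/2, m_2 = 0.
On [0, 1], p(x) = 5 - 35/4·x + 0·x² + 11/4·x³.
With x = 1/3: p(1/3) = 59/27.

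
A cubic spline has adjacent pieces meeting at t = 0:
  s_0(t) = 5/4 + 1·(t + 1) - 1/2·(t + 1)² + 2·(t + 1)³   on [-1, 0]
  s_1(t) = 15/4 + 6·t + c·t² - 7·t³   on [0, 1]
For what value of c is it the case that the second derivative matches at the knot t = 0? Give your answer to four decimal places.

5.5000

s_0''(t) = -1 + 12·(t + 1), so s_0''(0) = 11. On the right, s_1''(0) = 2c, so c = 11/2.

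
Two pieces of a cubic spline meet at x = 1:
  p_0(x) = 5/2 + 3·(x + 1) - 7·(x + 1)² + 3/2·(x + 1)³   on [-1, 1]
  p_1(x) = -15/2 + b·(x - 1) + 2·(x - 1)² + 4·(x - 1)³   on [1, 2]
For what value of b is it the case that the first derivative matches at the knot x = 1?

-7

p_0'(x) = 3 - 14·(x + 1) + 9/2·(x + 1)², so p_0'(1) = -7. On the right, p_1'(1) = b, so b = -7.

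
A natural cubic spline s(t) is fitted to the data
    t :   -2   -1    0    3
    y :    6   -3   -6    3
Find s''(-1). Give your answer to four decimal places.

8.1290

Write m_i for s''(x_i). With h_i = 1, 1, 3 and divided differences Δ_i = -9, -3, 3, the continuity of s' gives the tridiagonal system
  1·m_0 + 4·m_1 + 1·m_2 = 6(Δ_1 - Δ_0) = 36
  1·m_1 + 8·m_2 + 3·m_3 = 6(Δ_2 - Δ_1) = 36
Natural end conditions: m_0 = m_3 = 0.
Hence m_0 = 0, m_1 = 252/31, m_2 = 108/31, m_3 = 0.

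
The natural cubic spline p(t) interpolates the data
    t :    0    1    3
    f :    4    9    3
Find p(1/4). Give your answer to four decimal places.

5.5625

Let M_i = p''(x_i). Step sizes h_i = 1, 2; slopes of the chords Δ_i = (y_(i+1) - y_i)/h_i = 5, -3.
  1·M_0 + 6·M_1 + 2·M_2 = 6(Δ_1 - Δ_0) = -48
Natural end conditions: M_0 = M_2 = 0.
Solving: M_0 = 0, M_1 = -8, M_2 = 0.
On [0, 1], p(t) = 4 + 19/3·t + 0·t² - 4/3·t³.
With t = 1/4: p(1/4) = 89/16.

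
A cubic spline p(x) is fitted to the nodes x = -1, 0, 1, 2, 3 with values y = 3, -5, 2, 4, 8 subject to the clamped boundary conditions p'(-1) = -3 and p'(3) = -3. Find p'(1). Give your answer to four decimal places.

Write M_i for p''(x_i). With h_i = 1, 1, 1, 1 and divided differences Δ_i = -8, 7, 2, 4, the continuity of p' gives the tridiagonal system
  1·M_0 + 4·M_1 + 1·M_2 = 6(Δ_1 - Δ_0) = 90
  1·M_1 + 4·M_2 + 1·M_3 = 6(Δ_2 - Δ_1) = -30
  1·M_2 + 4·M_3 + 1·M_4 = 6(Δ_3 - Δ_2) = 12
Clamped end conditions give two more equations: 2h_0·M_0 + h_0·M_1 = 6(Δ_0 - p'(-1)) = -30 and h_3·M_3 + 2h_3·M_4 = 6(p'(3) - Δ_3) = -42.
Solving the tridiagonal system: M_0 = -921/28, M_1 = 501/14, M_2 = -81/4, M_3 = 213/14, M_4 = -801/28.
On [1, 2], p'(x) = b_2 + 2c_2·(x - 1) + 3d_2·(x - 1)² with b_2 = Δ_2 - h_2(2M_2 + M_3)/6 = 87/14, c_2 = M_2/2 = -81/8, d_2 = (M_3 - M_2)/(6h_2) = 331/56. So p'(1) = 87/14.

6.2143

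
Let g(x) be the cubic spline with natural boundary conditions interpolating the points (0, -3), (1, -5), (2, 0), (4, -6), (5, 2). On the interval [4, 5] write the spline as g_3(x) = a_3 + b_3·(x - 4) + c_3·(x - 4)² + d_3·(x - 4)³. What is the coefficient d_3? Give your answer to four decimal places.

-2.7131

Let σ_i = g''(x_i). Step sizes h_i = 1, 1, 2, 1; slopes of the chords Δ_i = (y_(i+1) - y_i)/h_i = -2, 5, -3, 8.
  1·σ_0 + 4·σ_1 + 1·σ_2 = 6(Δ_1 - Δ_0) = 42
  1·σ_1 + 6·σ_2 + 2·σ_3 = 6(Δ_2 - Δ_1) = -48
  2·σ_2 + 6·σ_3 + 1·σ_4 = 6(Δ_3 - Δ_2) = 66
Natural end conditions: σ_0 = σ_4 = 0.
Solving the tridiagonal system: σ_0 = 0, σ_1 = 882/61, σ_2 = -966/61, σ_3 = 993/61, σ_4 = 0.
On [4, 5], with g_3(x) = a_3 + b_3·(x - 4) + c_3·(x - 4)² + d_3·(x - 4)³: c_3 = σ_3/2 = 993/122, d_3 = (σ_4 - σ_3)/(6h_3) = -331/122, b_3 = Δ_3 - h_3(2σ_3 + σ_4)/6 = 157/61.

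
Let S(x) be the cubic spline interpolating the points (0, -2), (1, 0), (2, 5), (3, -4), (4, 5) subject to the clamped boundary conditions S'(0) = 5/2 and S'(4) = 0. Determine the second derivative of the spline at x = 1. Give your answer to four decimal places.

Put m_i = S'' at the i-th knot. Here h = (1, 1, 1, 1) and Δ = (2, 5, -9, 9), so the interior equations h_(i-1)·m_(i-1) + 2(h_(i-1)+h_i)·m_i + h_i·m_(i+1) = 6(Δ_i − Δ_(i-1)) read
  1·m_0 + 4·m_1 + 1·m_2 = 6(Δ_1 - Δ_0) = 18
  1·m_1 + 4·m_2 + 1·m_3 = 6(Δ_2 - Δ_1) = -84
  1·m_2 + 4·m_3 + 1·m_4 = 6(Δ_3 - Δ_2) = 108
Clamped end conditions give two more equations: 2h_0·m_0 + h_0·m_1 = 6(Δ_0 - S'(0)) = -3 and h_3·m_3 + 2h_3·m_4 = 6(S'(4) - Δ_3) = -54.
Solving: m_0 = -77/8, m_1 = 65/4, m_2 = -299/8, m_3 = 197/4, m_4 = -413/8.

16.2500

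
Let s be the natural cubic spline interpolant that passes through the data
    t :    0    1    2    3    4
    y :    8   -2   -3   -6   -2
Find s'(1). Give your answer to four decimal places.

-4.6429

Put M_i = s'' at the i-th knot. Here h = (1, 1, 1, 1) and Δ = (-10, -1, -3, 4), so the interior equations h_(i-1)·M_(i-1) + 2(h_(i-1)+h_i)·M_i + h_i·M_(i+1) = 6(Δ_i − Δ_(i-1)) read
  1·M_0 + 4·M_1 + 1·M_2 = 6(Δ_1 - Δ_0) = 54
  1·M_1 + 4·M_2 + 1·M_3 = 6(Δ_2 - Δ_1) = -12
  1·M_2 + 4·M_3 + 1·M_4 = 6(Δ_3 - Δ_2) = 42
Natural end conditions: M_0 = M_4 = 0.
Solving the tridiagonal system: M_0 = 0, M_1 = 225/14, M_2 = -72/7, M_3 = 183/14, M_4 = 0.
On [1, 2], s'(t) = b_1 + 2c_1·(t - 1) + 3d_1·(t - 1)² with b_1 = Δ_1 - h_1(2M_1 + M_2)/6 = -65/14, c_1 = M_1/2 = 225/28, d_1 = (M_2 - M_1)/(6h_1) = -123/28. So s'(1) = -65/14.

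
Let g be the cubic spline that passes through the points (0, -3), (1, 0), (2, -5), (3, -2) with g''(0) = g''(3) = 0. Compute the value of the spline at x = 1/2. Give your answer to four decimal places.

With M_i denoting the second derivative at x_i, h_i = 1, 1, 1, and Δ_i = (y_(i+1) − y_i)/h_i = 3, -5, 3:
  1·M_0 + 4·M_1 + 1·M_2 = 6(Δ_1 - Δ_0) = -48
  1·M_1 + 4·M_2 + 1·M_3 = 6(Δ_2 - Δ_1) = 48
Natural end conditions: M_0 = M_3 = 0.
Forward elimination and back-substitution give M_0 = 0, M_1 = -16, M_2 = 16, M_3 = 0.
On [0, 1], g(x) = -3 + 17/3·x + 0·x² - 8/3·x³.
With x = 1/2: g(1/2) = -1/2.

-0.5000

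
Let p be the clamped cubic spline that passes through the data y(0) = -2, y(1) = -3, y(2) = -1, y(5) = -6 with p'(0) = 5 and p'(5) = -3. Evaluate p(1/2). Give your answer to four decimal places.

With M_i denoting the second derivative at x_i, h_i = 1, 1, 3, and Δ_i = (y_(i+1) − y_i)/h_i = -1, 2, -5/3:
  1·M_0 + 4·M_1 + 1·M_2 = 6(Δ_1 - Δ_0) = 18
  1·M_1 + 8·M_2 + 3·M_3 = 6(Δ_2 - Δ_1) = -22
Clamped end conditions give two more equations: 2h_0·M_0 + h_0·M_1 = 6(Δ_0 - p'(0)) = -36 and h_2·M_2 + 2h_2·M_3 = 6(p'(5) - Δ_2) = -8.
Solving the tridiagonal system: M_0 = -690/29, M_1 = 336/29, M_2 = -132/29, M_3 = 82/87.
On [0, 1], p(x) = -2 + 5·x - 345/29·x² + 171/29·x³.
With x = 1/2: p(1/2) = -403/232.

-1.7371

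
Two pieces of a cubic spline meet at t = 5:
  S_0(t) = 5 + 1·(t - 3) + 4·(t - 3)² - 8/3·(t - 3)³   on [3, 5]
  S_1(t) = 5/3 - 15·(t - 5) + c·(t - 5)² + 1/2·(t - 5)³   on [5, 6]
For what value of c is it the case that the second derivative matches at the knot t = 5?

S_0''(t) = 8 - 16·(t - 3), so S_0''(5) = -24. On the right, S_1''(5) = 2c, so c = -12.

-12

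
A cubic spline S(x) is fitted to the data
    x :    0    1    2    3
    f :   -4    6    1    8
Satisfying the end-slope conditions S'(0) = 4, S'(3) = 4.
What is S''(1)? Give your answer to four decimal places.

-40.8000

Write M_i for S''(x_i). With h_i = 1, 1, 1 and divided differences Δ_i = 10, -5, 7, the continuity of S' gives the tridiagonal system
  1·M_0 + 4·M_1 + 1·M_2 = 6(Δ_1 - Δ_0) = -90
  1·M_1 + 4·M_2 + 1·M_3 = 6(Δ_2 - Δ_1) = 72
Clamped end conditions give two more equations: 2h_0·M_0 + h_0·M_1 = 6(Δ_0 - S'(0)) = 36 and h_2·M_2 + 2h_2·M_3 = 6(S'(3) - Δ_2) = -18.
Solving: M_0 = 192/5, M_1 = -204/5, M_2 = 174/5, M_3 = -132/5.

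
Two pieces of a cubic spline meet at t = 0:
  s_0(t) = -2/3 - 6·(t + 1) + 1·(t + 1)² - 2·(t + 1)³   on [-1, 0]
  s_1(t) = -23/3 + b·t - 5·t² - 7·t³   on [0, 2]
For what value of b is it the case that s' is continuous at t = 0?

s_0'(t) = -6 + 2·(t + 1) - 6·(t + 1)², so s_0'(0) = -10. On the right, s_1'(0) = b, so b = -10.

-10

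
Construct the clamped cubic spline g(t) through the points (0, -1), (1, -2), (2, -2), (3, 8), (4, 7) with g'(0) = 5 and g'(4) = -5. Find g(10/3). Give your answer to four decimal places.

Put m_i = g'' at the i-th knot. Here h = (1, 1, 1, 1) and Δ = (-1, 0, 10, -1), so the interior equations h_(i-1)·m_(i-1) + 2(h_(i-1)+h_i)·m_i + h_i·m_(i+1) = 6(Δ_i − Δ_(i-1)) read
  1·m_0 + 4·m_1 + 1·m_2 = 6(Δ_1 - Δ_0) = 6
  1·m_1 + 4·m_2 + 1·m_3 = 6(Δ_2 - Δ_1) = 60
  1·m_2 + 4·m_3 + 1·m_4 = 6(Δ_3 - Δ_2) = -66
Clamped end conditions give two more equations: 2h_0·m_0 + h_0·m_1 = 6(Δ_0 - g'(0)) = -36 and h_3·m_3 + 2h_3·m_4 = 6(g'(4) - Δ_3) = -24.
Solving: m_0 = -130/7, m_1 = 8/7, m_2 = 20, m_3 = -148/7, m_4 = -10/7.
On [3, 4], g(t) = 8 + 44/7·(t - 3) - 74/7·(t - 3)² + 23/7·(t - 3)³.
With (t - 3) = 1/3: g(10/3) = 1709/189.

9.0423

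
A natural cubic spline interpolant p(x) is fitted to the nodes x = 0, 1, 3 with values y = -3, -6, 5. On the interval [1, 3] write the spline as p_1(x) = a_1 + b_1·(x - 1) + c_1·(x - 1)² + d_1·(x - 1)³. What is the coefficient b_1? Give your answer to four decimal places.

-0.1667

With M_i denoting the second derivative at x_i, h_i = 1, 2, and Δ_i = (y_(i+1) − y_i)/h_i = -3, 11/2:
  1·M_0 + 6·M_1 + 2·M_2 = 6(Δ_1 - Δ_0) = 51
Natural end conditions: M_0 = M_2 = 0.
Solving the tridiagonal system: M_0 = 0, M_1 = 17/2, M_2 = 0.
On [1, 3], with p_1(x) = a_1 + b_1·(x - 1) + c_1·(x - 1)² + d_1·(x - 1)³: c_1 = M_1/2 = 17/4, d_1 = (M_2 - M_1)/(6h_1) = -17/24, b_1 = Δ_1 - h_1(2M_1 + M_2)/6 = -1/6.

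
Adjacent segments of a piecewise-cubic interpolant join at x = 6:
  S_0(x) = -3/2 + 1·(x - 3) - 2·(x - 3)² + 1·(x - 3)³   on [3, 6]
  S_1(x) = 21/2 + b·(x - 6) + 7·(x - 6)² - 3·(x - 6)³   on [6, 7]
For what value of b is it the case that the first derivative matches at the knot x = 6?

S_0'(x) = 1 - 4·(x - 3) + 3·(x - 3)², so S_0'(6) = 16. On the right, S_1'(6) = b, so b = 16.

16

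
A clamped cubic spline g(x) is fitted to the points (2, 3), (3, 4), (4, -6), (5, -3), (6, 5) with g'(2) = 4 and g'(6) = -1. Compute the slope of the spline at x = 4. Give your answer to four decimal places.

-6.2143

Write m_i for g''(x_i). With h_i = 1, 1, 1, 1 and divided differences Δ_i = 1, -10, 3, 8, the continuity of g' gives the tridiagonal system
  1·m_0 + 4·m_1 + 1·m_2 = 6(Δ_1 - Δ_0) = -66
  1·m_1 + 4·m_2 + 1·m_3 = 6(Δ_2 - Δ_1) = 78
  1·m_2 + 4·m_3 + 1·m_4 = 6(Δ_3 - Δ_2) = 30
Clamped end conditions give two more equations: 2h_0·m_0 + h_0·m_1 = 6(Δ_0 - g'(2)) = -18 and h_3·m_3 + 2h_3·m_4 = 6(g'(6) - Δ_3) = -54.
Hence m_0 = 67/28, m_1 = -319/14, m_2 = 91/4, m_3 = 137/14, m_4 = -893/28.
On [4, 5], g'(x) = b_2 + 2c_2·(x - 4) + 3d_2·(x - 4)² with b_2 = Δ_2 - h_2(2m_2 + m_3)/6 = -87/14, c_2 = m_2/2 = 91/8, d_2 = (m_3 - m_2)/(6h_2) = -121/56. So g'(4) = -87/14.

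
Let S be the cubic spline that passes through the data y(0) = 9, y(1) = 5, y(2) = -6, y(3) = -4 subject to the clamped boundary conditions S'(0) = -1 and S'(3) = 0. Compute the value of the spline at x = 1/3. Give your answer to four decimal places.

Write M_i for S''(x_i). With h_i = 1, 1, 1 and divided differences Δ_i = -4, -11, 2, the continuity of S' gives the tridiagonal system
  1·M_0 + 4·M_1 + 1·M_2 = 6(Δ_1 - Δ_0) = -42
  1·M_1 + 4·M_2 + 1·M_3 = 6(Δ_2 - Δ_1) = 78
Clamped end conditions give two more equations: 2h_0·M_0 + h_0·M_1 = 6(Δ_0 - S'(0)) = -18 and h_2·M_2 + 2h_2·M_3 = 6(S'(3) - Δ_2) = -12.
Solving the tridiagonal system: M_0 = -2/15, M_1 = -266/15, M_2 = 436/15, M_3 = -308/15.
On [0, 1], S(x) = 9 - 1·x - 1/15·x² - 44/15·x³.
With x = 1/3: S(1/3) = 3463/405.

8.5506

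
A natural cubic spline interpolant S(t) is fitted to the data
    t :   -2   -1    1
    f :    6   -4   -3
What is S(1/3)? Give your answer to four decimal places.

-5.4074

Let M_i = S''(x_i). Step sizes h_i = 1, 2; slopes of the chords Δ_i = (y_(i+1) - y_i)/h_i = -10, 1/2.
  1·M_0 + 6·M_1 + 2·M_2 = 6(Δ_1 - Δ_0) = 63
Natural end conditions: M_0 = M_2 = 0.
Solving: M_0 = 0, M_1 = 21/2, M_2 = 0.
On [-1, 1], S(t) = -4 - 13/2·(t + 1) + 21/4·(t + 1)² - 7/8·(t + 1)³.
With (t + 1) = 4/3: S(1/3) = -146/27.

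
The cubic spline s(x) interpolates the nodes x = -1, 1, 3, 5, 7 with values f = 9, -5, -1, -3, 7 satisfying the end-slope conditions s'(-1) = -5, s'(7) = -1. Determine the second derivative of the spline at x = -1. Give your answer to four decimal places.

Write σ_i for s''(x_i). With h_i = 2, 2, 2, 2 and divided differences Δ_i = -7, 2, -1, 5, the continuity of s' gives the tridiagonal system
  2·σ_0 + 8·σ_1 + 2·σ_2 = 6(Δ_1 - Δ_0) = 54
  2·σ_1 + 8·σ_2 + 2·σ_3 = 6(Δ_2 - Δ_1) = -18
  2·σ_2 + 8·σ_3 + 2·σ_4 = 6(Δ_3 - Δ_2) = 36
Clamped end conditions give two more equations: 2h_0·σ_0 + h_0·σ_1 = 6(Δ_0 - s'(-1)) = -12 and h_3·σ_3 + 2h_3·σ_4 = 6(s'(7) - Δ_3) = -36.
Solving the tridiagonal system: σ_0 = -467/56, σ_1 = 299/28, σ_2 = -59/8, σ_3 = 275/28, σ_4 = -779/56.

-8.3393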